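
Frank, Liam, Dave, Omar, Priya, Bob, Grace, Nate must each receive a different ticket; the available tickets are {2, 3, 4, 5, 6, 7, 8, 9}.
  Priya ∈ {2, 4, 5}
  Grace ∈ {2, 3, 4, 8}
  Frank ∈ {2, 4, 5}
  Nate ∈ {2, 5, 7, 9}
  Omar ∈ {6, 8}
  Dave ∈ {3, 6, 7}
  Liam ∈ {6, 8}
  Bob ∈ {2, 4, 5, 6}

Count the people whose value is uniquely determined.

3

The 8 variables draw from only 8 values {2, 3, 4, 5, 6, 7, 8, 9}, so each is used; only Nate can be 9, hence Nate = 9.
The 7 still-open variables together cover exactly {2, 3, 4, 5, 6, 7, 8} — 7 values for 7 variables — and 7 appears only in Dave's list, so Dave = 7.
Among the 6 still-open variables, 3 fits only Grace (and all 6 values in {2, 3, 4, 5, 6, 8} must be used), so Grace = 3.
The 2 variables Liam and Omar are confined to {6, 8}, which locks those values in; drop them from Bob.
Determined: Dave=7, Grace=3, Nate=9. The other people each still have more than one consistent value. That makes 3.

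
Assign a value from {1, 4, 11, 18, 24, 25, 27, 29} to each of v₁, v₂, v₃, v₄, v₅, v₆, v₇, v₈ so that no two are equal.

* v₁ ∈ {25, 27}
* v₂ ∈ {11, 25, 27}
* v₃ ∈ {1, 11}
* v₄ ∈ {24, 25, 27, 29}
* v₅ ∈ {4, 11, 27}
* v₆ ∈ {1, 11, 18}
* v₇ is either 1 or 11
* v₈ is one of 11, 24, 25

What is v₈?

The 8 variables draw from only 8 values {1, 4, 11, 18, 24, 25, 27, 29}, so each is used; only v₅ can be 4, hence v₅ = 4.
Among the 7 still-open variables, 18 fits only v₆ (and all 7 values in {1, 11, 18, 24, 25, 27, 29} must be used), so v₆ = 18.
The 6 still-open variables together cover exactly {1, 11, 24, 25, 27, 29} — 6 values for 6 variables — and 29 appears only in v₄'s list, so v₄ = 29.
The 5 still-open variables together cover exactly {1, 11, 24, 25, 27} — 5 values for 5 variables — and 24 appears only in v₈'s list, so v₈ = 24.

24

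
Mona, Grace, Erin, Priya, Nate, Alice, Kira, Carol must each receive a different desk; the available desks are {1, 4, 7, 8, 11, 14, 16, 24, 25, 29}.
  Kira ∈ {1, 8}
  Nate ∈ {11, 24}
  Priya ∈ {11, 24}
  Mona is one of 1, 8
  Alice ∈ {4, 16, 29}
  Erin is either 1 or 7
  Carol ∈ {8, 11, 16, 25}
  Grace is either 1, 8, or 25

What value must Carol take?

16

Mona and Kira between them cover only {1, 8} — a naked pair. Remove those values from Grace, Erin, Carol.
Grace's domain is down to {25}, so Grace = 25. So Carol can't be 25.
Erin has just one choice, so Erin = 7.
Priya and Nate between them cover only {11, 24} — a naked pair. Remove those values from Carol.
So Carol = 16.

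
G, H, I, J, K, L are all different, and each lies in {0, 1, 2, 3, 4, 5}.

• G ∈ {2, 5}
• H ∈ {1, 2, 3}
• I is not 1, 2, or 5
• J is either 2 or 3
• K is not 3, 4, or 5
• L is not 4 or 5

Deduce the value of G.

The 6 variables draw from only 6 values {0, 1, 2, 3, 4, 5}, so each is used; only I can be 4, hence I = 4.
The 5 still-open variables together cover exactly {0, 1, 2, 3, 5} — 5 values for 5 variables — and 5 appears only in G's list, so G = 5.

5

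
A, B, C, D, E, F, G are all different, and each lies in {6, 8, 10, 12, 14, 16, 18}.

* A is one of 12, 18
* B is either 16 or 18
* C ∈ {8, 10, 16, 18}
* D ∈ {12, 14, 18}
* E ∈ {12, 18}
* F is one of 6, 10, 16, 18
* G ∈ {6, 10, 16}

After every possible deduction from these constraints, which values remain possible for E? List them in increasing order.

Among the 7 variables, 8 fits only C (and all 7 values in {6, 8, 10, 12, 14, 16, 18} must be used), so C = 8.
The 6 still-open variables draw from only 6 values {6, 10, 12, 14, 16, 18}, so each is used; only D can be 14, hence D = 14.
The 2 variables A and E are confined to {12, 18}, which locks those values in; drop them from B, F.
That leaves B = 16. So F, G can't be 16.
No further eliminations apply; E can still be any of 12, 18.

12, 18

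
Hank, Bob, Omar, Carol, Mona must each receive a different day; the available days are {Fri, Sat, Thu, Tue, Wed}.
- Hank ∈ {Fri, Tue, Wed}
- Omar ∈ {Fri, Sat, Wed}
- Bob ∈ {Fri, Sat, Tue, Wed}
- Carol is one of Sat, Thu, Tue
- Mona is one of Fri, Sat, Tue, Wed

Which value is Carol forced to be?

Thu

The 5 variables draw from only 5 values {Fri, Sat, Thu, Tue, Wed}, so each is used; only Carol can be Thu, hence Carol = Thu.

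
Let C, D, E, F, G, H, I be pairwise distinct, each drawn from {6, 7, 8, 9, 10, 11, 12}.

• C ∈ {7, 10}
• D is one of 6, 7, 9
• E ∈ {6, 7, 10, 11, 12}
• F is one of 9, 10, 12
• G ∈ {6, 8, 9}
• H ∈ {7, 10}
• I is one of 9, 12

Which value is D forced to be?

6

The 7 variables draw from only 7 values {6, 7, 8, 9, 10, 11, 12}, so each is used; only G can be 8, hence G = 8.
Among the 6 still-open variables, 11 fits only E (and all 6 values in {6, 7, 9, 10, 11, 12} must be used), so E = 11.
The 5 still-open variables together cover exactly {6, 7, 9, 10, 12} — 5 values for 5 variables — and 6 appears only in D's list, so D = 6.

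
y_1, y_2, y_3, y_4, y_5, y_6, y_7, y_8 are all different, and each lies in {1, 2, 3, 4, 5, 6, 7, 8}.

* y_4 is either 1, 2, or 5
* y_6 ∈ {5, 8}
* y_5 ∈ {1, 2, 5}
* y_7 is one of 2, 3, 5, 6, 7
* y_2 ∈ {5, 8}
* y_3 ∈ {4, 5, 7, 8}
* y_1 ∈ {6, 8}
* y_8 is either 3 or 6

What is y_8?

3

Among the 8 variables, 4 fits only y_3 (and all 8 values in {1, 2, 3, 4, 5, 6, 7, 8} must be used), so y_3 = 4.
The 7 still-open variables together cover exactly {1, 2, 3, 5, 6, 7, 8} — 7 values for 7 variables — and 7 appears only in y_7's list, so y_7 = 7.
The 6 still-open variables together cover exactly {1, 2, 3, 5, 6, 8} — 6 values for 6 variables — and 3 appears only in y_8's list, so y_8 = 3.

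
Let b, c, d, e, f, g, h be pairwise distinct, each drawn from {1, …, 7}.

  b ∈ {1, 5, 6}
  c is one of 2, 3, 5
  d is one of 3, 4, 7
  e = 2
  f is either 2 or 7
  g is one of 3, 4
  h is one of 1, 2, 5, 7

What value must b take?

e has just one choice, so e = 2. So c, f, h can't be 2.
f must be 7 (only option left). Remove 7 from d, h.
Among the 5 still-open variables, 6 fits only b (and all 5 values in {1, 3, 4, 5, 6} must be used), so b = 6.

6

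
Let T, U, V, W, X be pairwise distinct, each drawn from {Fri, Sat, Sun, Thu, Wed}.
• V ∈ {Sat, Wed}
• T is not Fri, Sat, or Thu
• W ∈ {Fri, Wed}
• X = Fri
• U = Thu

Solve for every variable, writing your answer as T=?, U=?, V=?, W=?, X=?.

T=Sun, U=Thu, V=Sat, W=Wed, X=Fri

U must be Thu (only option left).
That leaves X = Fri. So W can't be Fri.
W has just one choice, so W = Wed. Strike Wed from T, V.
T must be Sun (only option left).
V must be Sat (only option left).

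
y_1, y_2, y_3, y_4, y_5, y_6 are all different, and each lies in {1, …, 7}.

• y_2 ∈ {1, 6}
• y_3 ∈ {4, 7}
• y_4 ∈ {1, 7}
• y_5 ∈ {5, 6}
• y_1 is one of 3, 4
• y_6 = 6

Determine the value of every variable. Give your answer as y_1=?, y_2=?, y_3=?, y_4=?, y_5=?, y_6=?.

y_6 must be 6 (only option left). So y_2, y_5 can't be 6.
y_2's domain is down to {1}, so y_2 = 1. Eliminate 1 elsewhere: y_4.
y_4 has just one choice, so y_4 = 7. So y_3 can't be 7.
y_5 has just one choice, so y_5 = 5.
y_3 must be 4 (only option left). Remove 4 from y_1.
y_1 has just one choice, so y_1 = 3.

y_1=3, y_2=1, y_3=4, y_4=7, y_5=5, y_6=6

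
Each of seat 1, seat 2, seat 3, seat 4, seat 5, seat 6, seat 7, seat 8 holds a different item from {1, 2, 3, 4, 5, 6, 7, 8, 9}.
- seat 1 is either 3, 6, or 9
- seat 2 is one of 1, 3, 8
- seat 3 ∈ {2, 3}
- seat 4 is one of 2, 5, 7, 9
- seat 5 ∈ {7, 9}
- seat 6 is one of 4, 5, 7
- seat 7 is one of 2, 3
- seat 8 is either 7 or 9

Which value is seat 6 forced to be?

4

seat 3 and seat 7 between them cover only {2, 3} — a naked pair. Remove those values from seat 1, seat 2, seat 4.
The 2 variables seat 5 and seat 8 are confined to {7, 9}, which locks those values in; drop them from seat 1, seat 4, seat 6.
seat 1's domain is down to {6}, so seat 1 = 6.
seat 4 has just one choice, so seat 4 = 5. So seat 6 can't be 5.
So seat 6 = 4.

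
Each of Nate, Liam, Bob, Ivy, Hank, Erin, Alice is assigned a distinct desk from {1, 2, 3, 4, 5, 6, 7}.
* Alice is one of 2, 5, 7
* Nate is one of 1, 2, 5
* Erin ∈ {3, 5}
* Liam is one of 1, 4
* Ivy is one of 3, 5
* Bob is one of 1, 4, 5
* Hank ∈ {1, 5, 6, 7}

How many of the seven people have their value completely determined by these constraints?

The 7 variables draw from only 7 values {1, 2, 3, 4, 5, 6, 7}, so each is used; only Hank can be 6, hence Hank = 6.
The 6 still-open variables draw from only 6 values {1, 2, 3, 4, 5, 7}, so each is used; only Alice can be 7, hence Alice = 7.
The 5 still-open variables draw from only 5 values {1, 2, 3, 4, 5}, so each is used; only Nate can be 2, hence Nate = 2.
Ivy and Erin between them cover only {3, 5} — a naked pair. Remove those values from Bob.
Determined: Nate=2, Hank=6, Alice=7. The other people each still have more than one consistent value. That makes 3.

3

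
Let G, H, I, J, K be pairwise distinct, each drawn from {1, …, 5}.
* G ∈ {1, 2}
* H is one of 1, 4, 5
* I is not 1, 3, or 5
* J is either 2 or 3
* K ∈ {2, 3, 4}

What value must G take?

1

The 5 variables together cover exactly {1, 2, 3, 4, 5} — 5 values for 5 variables — and 5 appears only in H's list, so H = 5.
Among the 4 still-open variables, 1 fits only G (and all 4 values in {1, 2, 3, 4} must be used), so G = 1.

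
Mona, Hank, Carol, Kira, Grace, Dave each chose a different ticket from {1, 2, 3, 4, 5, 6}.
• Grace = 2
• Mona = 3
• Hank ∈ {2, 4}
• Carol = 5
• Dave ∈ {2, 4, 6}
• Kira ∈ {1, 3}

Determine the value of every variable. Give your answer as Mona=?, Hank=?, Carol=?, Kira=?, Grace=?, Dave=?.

Mona must be 3 (only option left). Remove 3 from Kira.
Carol's domain is down to {5}, so Carol = 5.
Kira has just one choice, so Kira = 1.
Grace must be 2 (only option left). Remove 2 from Hank, Dave.
That leaves Hank = 4. Eliminate 4 elsewhere: Dave.
That leaves Dave = 6.

Mona=3, Hank=4, Carol=5, Kira=1, Grace=2, Dave=6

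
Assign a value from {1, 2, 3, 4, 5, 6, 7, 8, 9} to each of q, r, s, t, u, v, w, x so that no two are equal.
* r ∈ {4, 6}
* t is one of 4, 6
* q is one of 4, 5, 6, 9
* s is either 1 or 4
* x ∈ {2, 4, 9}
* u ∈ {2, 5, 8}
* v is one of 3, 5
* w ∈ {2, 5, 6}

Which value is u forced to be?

8

The 8 variables draw from only 8 values {1, 2, 3, 4, 5, 6, 8, 9}, so each is used; only s can be 1, hence s = 1.
The 7 still-open variables draw from only 7 values {2, 3, 4, 5, 6, 8, 9}, so each is used; only v can be 3, hence v = 3.
Among the 6 still-open variables, 8 fits only u (and all 6 values in {2, 4, 5, 6, 8, 9} must be used), so u = 8.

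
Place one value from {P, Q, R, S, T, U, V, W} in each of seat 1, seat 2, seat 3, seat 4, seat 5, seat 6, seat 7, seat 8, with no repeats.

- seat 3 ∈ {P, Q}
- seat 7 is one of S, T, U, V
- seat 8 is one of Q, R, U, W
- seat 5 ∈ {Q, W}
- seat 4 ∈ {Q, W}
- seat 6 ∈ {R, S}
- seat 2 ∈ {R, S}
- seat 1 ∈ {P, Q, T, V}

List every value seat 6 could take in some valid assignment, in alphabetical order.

R, S

seat 2 and seat 6 between them cover only {R, S} — a naked pair. Remove those values from seat 7, seat 8.
seat 4 and seat 5 share exactly the 2 values {Q, W}; by pigeonhole those values go to them, so strike Q, W from seat 1, seat 3, seat 8.
seat 3 has just one choice, so seat 3 = P. Remove P from seat 1.
seat 8 has just one choice, so seat 8 = U. Strike U from seat 7.
No further eliminations apply; seat 6 can still be any of R, S.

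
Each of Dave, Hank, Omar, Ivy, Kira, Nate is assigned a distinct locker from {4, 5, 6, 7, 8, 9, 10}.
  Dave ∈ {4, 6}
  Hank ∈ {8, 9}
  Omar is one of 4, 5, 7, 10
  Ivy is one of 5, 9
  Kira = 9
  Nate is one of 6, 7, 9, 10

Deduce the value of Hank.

8

Kira has just one choice, so Kira = 9. Eliminate 9 elsewhere: Hank, Ivy, Nate.
So Hank = 8.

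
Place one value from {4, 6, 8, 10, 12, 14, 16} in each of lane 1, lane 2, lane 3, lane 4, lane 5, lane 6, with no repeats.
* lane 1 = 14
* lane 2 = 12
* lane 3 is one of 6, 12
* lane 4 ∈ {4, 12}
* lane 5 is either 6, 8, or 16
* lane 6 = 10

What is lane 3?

lane 1 must be 14 (only option left).
lane 2 has just one choice, so lane 2 = 12. Strike 12 from lane 3, lane 4.
So lane 3 = 6.

6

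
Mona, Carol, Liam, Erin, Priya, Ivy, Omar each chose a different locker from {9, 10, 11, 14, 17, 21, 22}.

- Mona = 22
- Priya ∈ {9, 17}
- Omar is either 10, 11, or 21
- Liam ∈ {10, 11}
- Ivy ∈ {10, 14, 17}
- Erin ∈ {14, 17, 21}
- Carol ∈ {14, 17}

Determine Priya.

Mona's domain is down to {22}, so Mona = 22.
Among the 6 still-open variables, 9 fits only Priya (and all 6 values in {9, 10, 11, 14, 17, 21} must be used), so Priya = 9.

9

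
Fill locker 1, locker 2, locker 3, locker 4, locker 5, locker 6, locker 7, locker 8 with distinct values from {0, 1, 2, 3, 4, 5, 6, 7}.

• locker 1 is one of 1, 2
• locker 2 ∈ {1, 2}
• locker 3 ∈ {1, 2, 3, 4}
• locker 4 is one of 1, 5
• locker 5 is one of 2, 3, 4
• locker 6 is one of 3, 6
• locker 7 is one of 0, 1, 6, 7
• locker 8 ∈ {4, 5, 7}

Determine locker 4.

The 8 variables draw from only 8 values {0, 1, 2, 3, 4, 5, 6, 7}, so each is used; only locker 7 can be 0, hence locker 7 = 0.
The 7 still-open variables together cover exactly {1, 2, 3, 4, 5, 6, 7} — 7 values for 7 variables — and 6 appears only in locker 6's list, so locker 6 = 6.
Among the 6 still-open variables, 7 fits only locker 8 (and all 6 values in {1, 2, 3, 4, 5, 7} must be used), so locker 8 = 7.
The 5 still-open variables together cover exactly {1, 2, 3, 4, 5} — 5 values for 5 variables — and 5 appears only in locker 4's list, so locker 4 = 5.

5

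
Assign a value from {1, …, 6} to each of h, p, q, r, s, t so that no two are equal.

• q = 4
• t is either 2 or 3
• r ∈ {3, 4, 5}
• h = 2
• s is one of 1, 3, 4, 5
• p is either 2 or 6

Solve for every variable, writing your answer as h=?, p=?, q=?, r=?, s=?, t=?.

h must be 2 (only option left). Eliminate 2 elsewhere: p, t.
p has just one choice, so p = 6.
That leaves q = 4. Remove 4 from r, s.
t has just one choice, so t = 3. Remove 3 from r, s.
r must be 5 (only option left). Eliminate 5 elsewhere: s.
s must be 1 (only option left).

h=2, p=6, q=4, r=5, s=1, t=3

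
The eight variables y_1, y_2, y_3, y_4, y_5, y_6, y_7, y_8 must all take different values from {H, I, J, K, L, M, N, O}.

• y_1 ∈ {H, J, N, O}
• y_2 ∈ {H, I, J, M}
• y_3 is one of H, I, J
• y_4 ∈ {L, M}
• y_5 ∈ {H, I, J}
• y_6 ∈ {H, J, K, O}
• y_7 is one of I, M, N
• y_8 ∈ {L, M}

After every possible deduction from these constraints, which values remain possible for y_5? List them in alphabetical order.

H, I, J

The 8 variables together cover exactly {H, I, J, K, L, M, N, O} — 8 values for 8 variables — and K appears only in y_6's list, so y_6 = K.
Among the 7 still-open variables, O fits only y_1 (and all 7 values in {H, I, J, L, M, N, O} must be used), so y_1 = O.
The 6 still-open variables draw from only 6 values {H, I, J, L, M, N}, so each is used; only y_7 can be N, hence y_7 = N.
y_4 and y_8 between them cover only {L, M} — a naked pair. Remove those values from y_2.
No further eliminations apply; y_5 can still be any of H, I, J.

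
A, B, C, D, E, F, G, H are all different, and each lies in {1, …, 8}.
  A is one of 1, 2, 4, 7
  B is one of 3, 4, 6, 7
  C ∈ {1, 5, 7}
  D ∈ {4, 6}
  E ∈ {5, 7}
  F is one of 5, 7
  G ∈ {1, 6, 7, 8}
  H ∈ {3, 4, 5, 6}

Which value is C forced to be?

1

Among the 8 variables, 2 fits only A (and all 8 values in {1, 2, 3, 4, 5, 6, 7, 8} must be used), so A = 2.
The 7 still-open variables draw from only 7 values {1, 3, 4, 5, 6, 7, 8}, so each is used; only G can be 8, hence G = 8.
The 6 still-open variables draw from only 6 values {1, 3, 4, 5, 6, 7}, so each is used; only C can be 1, hence C = 1.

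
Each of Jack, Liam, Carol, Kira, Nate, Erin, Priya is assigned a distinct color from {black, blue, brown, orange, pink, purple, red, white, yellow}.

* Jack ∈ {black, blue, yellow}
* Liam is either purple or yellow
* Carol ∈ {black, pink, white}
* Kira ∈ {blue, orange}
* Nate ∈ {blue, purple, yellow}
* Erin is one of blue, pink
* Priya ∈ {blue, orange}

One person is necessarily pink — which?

Erin

The 7 variables together cover exactly {black, blue, orange, pink, purple, white, yellow} — 7 values for 7 variables — and white appears only in Carol's list, so Carol = white.
Among the 6 still-open variables, black fits only Jack (and all 6 values in {black, blue, orange, pink, purple, yellow} must be used), so Jack = black.
Among the 5 still-open variables, pink fits only Erin (and all 5 values in {blue, orange, pink, purple, yellow} must be used), so Erin = pink.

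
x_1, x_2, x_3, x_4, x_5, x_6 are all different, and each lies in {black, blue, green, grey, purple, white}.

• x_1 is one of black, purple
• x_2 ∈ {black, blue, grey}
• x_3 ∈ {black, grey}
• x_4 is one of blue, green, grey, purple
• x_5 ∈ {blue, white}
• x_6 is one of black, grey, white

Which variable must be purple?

The 6 variables together cover exactly {black, blue, green, grey, purple, white} — 6 values for 6 variables — and green appears only in x_4's list, so x_4 = green.
The 5 still-open variables draw from only 5 values {black, blue, grey, purple, white}, so each is used; only x_1 can be purple, hence x_1 = purple.

x_1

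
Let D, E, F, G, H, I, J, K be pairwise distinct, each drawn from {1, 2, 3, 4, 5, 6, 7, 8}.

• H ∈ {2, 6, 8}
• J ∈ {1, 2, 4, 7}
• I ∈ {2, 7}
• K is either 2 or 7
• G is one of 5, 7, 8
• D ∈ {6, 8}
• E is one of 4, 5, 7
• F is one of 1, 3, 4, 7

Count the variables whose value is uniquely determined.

The 8 variables together cover exactly {1, 2, 3, 4, 5, 6, 7, 8} — 8 values for 8 variables — and 3 appears only in F's list, so F = 3.
Among the 7 still-open variables, 1 fits only J (and all 7 values in {1, 2, 4, 5, 6, 7, 8} must be used), so J = 1.
The 6 still-open variables draw from only 6 values {2, 4, 5, 6, 7, 8}, so each is used; only E can be 4, hence E = 4.
The 5 still-open variables together cover exactly {2, 5, 6, 7, 8} — 5 values for 5 variables — and 5 appears only in G's list, so G = 5.
I and K between them cover only {2, 7} — a naked pair. Remove those values from H.
Determined: E=4, F=3, G=5, J=1. The other variables each still have more than one consistent value. That makes 4.

4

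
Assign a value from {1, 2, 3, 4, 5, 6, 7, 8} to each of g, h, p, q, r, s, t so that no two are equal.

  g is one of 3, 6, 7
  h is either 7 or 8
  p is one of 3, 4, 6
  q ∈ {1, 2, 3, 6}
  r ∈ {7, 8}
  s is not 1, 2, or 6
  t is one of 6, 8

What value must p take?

The 2 variables h and r are confined to {7, 8}, which locks those values in; drop them from g, s, t.
t has just one choice, so t = 6. So g, p, q can't be 6.
g has just one choice, so g = 3. Eliminate 3 elsewhere: p, q, s.
So p = 4.

4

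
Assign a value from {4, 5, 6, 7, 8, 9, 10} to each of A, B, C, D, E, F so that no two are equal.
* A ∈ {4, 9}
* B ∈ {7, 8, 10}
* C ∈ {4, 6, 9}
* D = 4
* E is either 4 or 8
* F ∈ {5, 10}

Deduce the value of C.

6

D must be 4 (only option left). Remove 4 from A, C, E.
E must be 8 (only option left). Remove 8 from B.
A has just one choice, so A = 9. So C can't be 9.
So C = 6.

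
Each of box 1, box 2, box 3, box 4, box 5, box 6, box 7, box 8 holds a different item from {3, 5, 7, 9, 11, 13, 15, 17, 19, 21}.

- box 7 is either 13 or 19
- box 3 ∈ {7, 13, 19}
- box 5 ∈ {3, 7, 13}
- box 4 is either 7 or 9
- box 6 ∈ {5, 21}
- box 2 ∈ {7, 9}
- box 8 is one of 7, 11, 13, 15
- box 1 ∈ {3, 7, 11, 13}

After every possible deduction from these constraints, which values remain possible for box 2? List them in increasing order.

7, 9

The 2 variables box 2 and box 4 are confined to {7, 9}, which locks those values in; drop them from box 1, box 3, box 5, box 8.
box 3 and box 7 share exactly the 2 values {13, 19}; by pigeonhole those values go to them, so strike 13, 19 from box 1, box 5, box 8.
box 5's domain is down to {3}, so box 5 = 3. Eliminate 3 elsewhere: box 1.
box 1 must be 11 (only option left). Remove 11 from box 8.
box 8 must be 15 (only option left).
No further eliminations apply; box 2 can still be any of 7, 9.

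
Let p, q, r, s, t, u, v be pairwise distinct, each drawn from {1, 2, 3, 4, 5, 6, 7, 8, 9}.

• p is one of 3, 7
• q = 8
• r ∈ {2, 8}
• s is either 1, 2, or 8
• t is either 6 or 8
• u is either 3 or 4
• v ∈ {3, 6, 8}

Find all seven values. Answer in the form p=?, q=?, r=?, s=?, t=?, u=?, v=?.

q must be 8 (only option left). Strike 8 from r, s, t, v.
r's domain is down to {2}, so r = 2. Eliminate 2 elsewhere: s.
That leaves s = 1.
t has just one choice, so t = 6. Eliminate 6 elsewhere: v.
That leaves v = 3. Remove 3 from p, u.
p must be 7 (only option left).
That leaves u = 4.

p=7, q=8, r=2, s=1, t=6, u=4, v=3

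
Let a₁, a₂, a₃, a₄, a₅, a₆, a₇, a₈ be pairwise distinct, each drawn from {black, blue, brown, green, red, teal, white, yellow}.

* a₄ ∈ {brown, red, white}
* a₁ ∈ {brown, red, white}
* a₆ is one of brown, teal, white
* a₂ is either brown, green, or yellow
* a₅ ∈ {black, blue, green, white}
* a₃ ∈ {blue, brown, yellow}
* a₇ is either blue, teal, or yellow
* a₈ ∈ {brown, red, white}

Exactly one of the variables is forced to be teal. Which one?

a₆

Among the 8 variables, black fits only a₅ (and all 8 values in {black, blue, brown, green, red, teal, white, yellow} must be used), so a₅ = black.
The 7 still-open variables draw from only 7 values {blue, brown, green, red, teal, white, yellow}, so each is used; only a₂ can be green, hence a₂ = green.
The 3 variables a₁, a₄, a₈ are confined to {brown, red, white}, which locks those values in; drop them from a₃, a₆.
So teal goes to a₆.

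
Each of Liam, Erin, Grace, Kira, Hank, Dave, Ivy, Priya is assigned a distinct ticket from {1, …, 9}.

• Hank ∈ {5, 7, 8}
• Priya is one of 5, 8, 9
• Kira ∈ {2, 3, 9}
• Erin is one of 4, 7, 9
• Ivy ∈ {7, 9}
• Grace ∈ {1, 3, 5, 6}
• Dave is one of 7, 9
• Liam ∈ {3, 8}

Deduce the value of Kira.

2

Dave and Ivy between them cover only {7, 9} — a naked pair. Remove those values from Erin, Kira, Hank, Priya.
Erin must be 4 (only option left).
Hank and Priya between them cover only {5, 8} — a naked pair. Remove those values from Liam, Grace.
Liam has just one choice, so Liam = 3. Eliminate 3 elsewhere: Grace, Kira.
So Kira = 2.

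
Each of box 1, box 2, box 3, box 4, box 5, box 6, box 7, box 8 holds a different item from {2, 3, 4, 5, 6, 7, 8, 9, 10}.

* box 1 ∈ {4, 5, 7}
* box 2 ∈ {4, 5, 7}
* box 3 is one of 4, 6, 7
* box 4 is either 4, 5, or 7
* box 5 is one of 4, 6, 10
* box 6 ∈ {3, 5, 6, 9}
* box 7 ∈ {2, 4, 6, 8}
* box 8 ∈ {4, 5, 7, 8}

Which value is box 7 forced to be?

2

box 1, box 2, box 4 between them cover only {4, 5, 7} — a naked triple. Remove those values from box 3, box 5, box 6, box 7, box 8.
box 3's domain is down to {6}, so box 3 = 6. Remove 6 from box 5, box 6, box 7.
box 5 must be 10 (only option left).
box 8 must be 8 (only option left). So box 7 can't be 8.
So box 7 = 2.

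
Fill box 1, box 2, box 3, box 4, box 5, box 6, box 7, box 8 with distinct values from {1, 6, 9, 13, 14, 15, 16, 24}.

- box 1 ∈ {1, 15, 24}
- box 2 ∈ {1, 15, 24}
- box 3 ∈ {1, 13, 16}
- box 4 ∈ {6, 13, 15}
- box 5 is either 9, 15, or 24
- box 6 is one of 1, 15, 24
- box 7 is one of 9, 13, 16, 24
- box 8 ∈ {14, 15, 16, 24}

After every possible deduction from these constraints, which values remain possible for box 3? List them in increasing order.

13, 16

Among the 8 variables, 6 fits only box 4 (and all 8 values in {1, 6, 9, 13, 14, 15, 16, 24} must be used), so box 4 = 6.
The 7 still-open variables draw from only 7 values {1, 9, 13, 14, 15, 16, 24}, so each is used; only box 8 can be 14, hence box 8 = 14.
box 1, box 2, box 6 between them cover only {1, 15, 24} — a naked triple. Remove those values from box 3, box 5, box 7.
box 5 has just one choice, so box 5 = 9. Strike 9 from box 7.
No further eliminations apply; box 3 can still be any of 13, 16.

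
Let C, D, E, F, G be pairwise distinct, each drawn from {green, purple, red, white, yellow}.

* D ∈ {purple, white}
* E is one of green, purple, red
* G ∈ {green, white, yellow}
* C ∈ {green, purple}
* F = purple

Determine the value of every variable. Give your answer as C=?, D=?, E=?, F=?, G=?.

F must be purple (only option left). Remove purple from C, D, E.
C has just one choice, so C = green. Remove green from E, G.
D's domain is down to {white}, so D = white. Remove white from G.
E must be red (only option left).
G must be yellow (only option left).

C=green, D=white, E=red, F=purple, G=yellow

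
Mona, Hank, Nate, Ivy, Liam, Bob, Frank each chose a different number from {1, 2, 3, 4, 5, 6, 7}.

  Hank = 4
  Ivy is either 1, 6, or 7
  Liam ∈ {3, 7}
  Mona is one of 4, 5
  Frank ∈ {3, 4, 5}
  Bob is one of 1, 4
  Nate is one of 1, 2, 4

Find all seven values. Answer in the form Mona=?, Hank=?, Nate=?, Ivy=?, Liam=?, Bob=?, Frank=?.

Hank must be 4 (only option left). Remove 4 from Mona, Nate, Bob, Frank.
Bob must be 1 (only option left). Eliminate 1 elsewhere: Nate, Ivy.
Mona must be 5 (only option left). So Frank can't be 5.
Nate has just one choice, so Nate = 2.
Frank's domain is down to {3}, so Frank = 3. Eliminate 3 elsewhere: Liam.
That leaves Liam = 7. Remove 7 from Ivy.
Ivy's domain is down to {6}, so Ivy = 6.

Mona=5, Hank=4, Nate=2, Ivy=6, Liam=7, Bob=1, Frank=3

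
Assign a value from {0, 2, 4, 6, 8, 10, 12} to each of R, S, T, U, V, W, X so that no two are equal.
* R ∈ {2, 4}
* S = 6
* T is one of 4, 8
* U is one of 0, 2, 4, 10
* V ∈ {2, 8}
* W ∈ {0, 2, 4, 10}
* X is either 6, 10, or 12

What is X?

S's domain is down to {6}, so S = 6. Eliminate 6 elsewhere: X.
Among the 6 still-open variables, 12 fits only X (and all 6 values in {0, 2, 4, 8, 10, 12} must be used), so X = 12.

12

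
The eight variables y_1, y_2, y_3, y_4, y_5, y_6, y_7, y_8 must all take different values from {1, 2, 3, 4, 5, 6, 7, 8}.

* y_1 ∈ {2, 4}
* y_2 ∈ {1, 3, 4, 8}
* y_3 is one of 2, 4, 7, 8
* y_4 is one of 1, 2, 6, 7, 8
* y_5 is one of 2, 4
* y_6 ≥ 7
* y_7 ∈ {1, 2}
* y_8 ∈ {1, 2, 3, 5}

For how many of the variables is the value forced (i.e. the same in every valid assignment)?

The 8 variables draw from only 8 values {1, 2, 3, 4, 5, 6, 7, 8}, so each is used; only y_8 can be 5, hence y_8 = 5.
The 7 still-open variables draw from only 7 values {1, 2, 3, 4, 6, 7, 8}, so each is used; only y_2 can be 3, hence y_2 = 3.
The 6 still-open variables together cover exactly {1, 2, 4, 6, 7, 8} — 6 values for 6 variables — and 6 appears only in y_4's list, so y_4 = 6.
Among the 5 still-open variables, 1 fits only y_7 (and all 5 values in {1, 2, 4, 7, 8} must be used), so y_7 = 1.
y_1 and y_5 between them cover only {2, 4} — a naked pair. Remove those values from y_3.
Determined: y_2=3, y_4=6, y_7=1, y_8=5. The other variables each still have more than one consistent value. That makes 4.

4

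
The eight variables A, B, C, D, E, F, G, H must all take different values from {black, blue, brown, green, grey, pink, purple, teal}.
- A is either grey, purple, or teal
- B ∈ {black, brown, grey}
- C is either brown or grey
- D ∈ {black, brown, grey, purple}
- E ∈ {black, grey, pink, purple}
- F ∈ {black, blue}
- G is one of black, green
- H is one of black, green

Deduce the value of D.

purple

The 8 variables draw from only 8 values {black, blue, brown, green, grey, pink, purple, teal}, so each is used; only F can be blue, hence F = blue.
Among the 7 still-open variables, pink fits only E (and all 7 values in {black, brown, green, grey, pink, purple, teal} must be used), so E = pink.
Among the 6 still-open variables, teal fits only A (and all 6 values in {black, brown, green, grey, purple, teal} must be used), so A = teal.
The 5 still-open variables draw from only 5 values {black, brown, green, grey, purple}, so each is used; only D can be purple, hence D = purple.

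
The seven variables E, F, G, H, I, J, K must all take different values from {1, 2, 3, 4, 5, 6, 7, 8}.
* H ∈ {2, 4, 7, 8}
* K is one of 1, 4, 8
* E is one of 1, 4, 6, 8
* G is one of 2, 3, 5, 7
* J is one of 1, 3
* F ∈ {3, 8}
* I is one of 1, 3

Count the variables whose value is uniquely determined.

The 2 variables I and J are confined to {1, 3}, which locks those values in; drop them from E, F, G, K.
F has just one choice, so F = 8. Eliminate 8 elsewhere: E, H, K.
K's domain is down to {4}, so K = 4. So E, H can't be 4.
E's domain is down to {6}, so E = 6.
Determined: E=6, F=8, K=4. The other variables each still have more than one consistent value. That makes 3.

3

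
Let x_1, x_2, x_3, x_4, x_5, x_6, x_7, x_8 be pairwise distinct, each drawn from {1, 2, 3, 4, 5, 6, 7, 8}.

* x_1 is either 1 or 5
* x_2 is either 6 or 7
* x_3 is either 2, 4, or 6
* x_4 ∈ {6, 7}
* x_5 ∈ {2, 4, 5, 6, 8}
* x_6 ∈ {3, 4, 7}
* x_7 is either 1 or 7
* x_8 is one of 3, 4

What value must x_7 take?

1

The 8 variables draw from only 8 values {1, 2, 3, 4, 5, 6, 7, 8}, so each is used; only x_5 can be 8, hence x_5 = 8.
Among the 7 still-open variables, 2 fits only x_3 (and all 7 values in {1, 2, 3, 4, 5, 6, 7} must be used), so x_3 = 2.
Among the 6 still-open variables, 5 fits only x_1 (and all 6 values in {1, 3, 4, 5, 6, 7} must be used), so x_1 = 5.
The 5 still-open variables draw from only 5 values {1, 3, 4, 6, 7}, so each is used; only x_7 can be 1, hence x_7 = 1.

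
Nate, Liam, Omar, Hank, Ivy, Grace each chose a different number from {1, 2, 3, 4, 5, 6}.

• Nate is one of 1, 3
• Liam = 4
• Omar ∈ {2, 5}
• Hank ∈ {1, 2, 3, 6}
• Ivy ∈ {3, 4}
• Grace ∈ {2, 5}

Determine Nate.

Liam has just one choice, so Liam = 4. Eliminate 4 elsewhere: Ivy.
That leaves Ivy = 3. Remove 3 from Nate, Hank.
So Nate = 1.

1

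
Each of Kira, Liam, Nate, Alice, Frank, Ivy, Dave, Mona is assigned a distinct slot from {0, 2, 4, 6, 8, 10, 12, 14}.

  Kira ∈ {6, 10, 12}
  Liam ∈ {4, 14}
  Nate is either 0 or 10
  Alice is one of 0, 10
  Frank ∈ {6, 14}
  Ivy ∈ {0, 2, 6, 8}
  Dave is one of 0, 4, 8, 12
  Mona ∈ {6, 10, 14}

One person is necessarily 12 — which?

The 8 variables together cover exactly {0, 2, 4, 6, 8, 10, 12, 14} — 8 values for 8 variables — and 2 appears only in Ivy's list, so Ivy = 2.
The 7 still-open variables draw from only 7 values {0, 4, 6, 8, 10, 12, 14}, so each is used; only Dave can be 8, hence Dave = 8.
Among the 6 still-open variables, 4 fits only Liam (and all 6 values in {0, 4, 6, 10, 12, 14} must be used), so Liam = 4.
The 5 still-open variables draw from only 5 values {0, 6, 10, 12, 14}, so each is used; only Kira can be 12, hence Kira = 12.

Kira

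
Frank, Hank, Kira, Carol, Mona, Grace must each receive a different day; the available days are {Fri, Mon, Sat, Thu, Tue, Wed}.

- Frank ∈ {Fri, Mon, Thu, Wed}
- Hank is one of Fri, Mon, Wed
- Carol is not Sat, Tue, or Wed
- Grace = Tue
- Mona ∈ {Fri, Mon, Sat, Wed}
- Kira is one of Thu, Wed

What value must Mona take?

Grace's domain is down to {Tue}, so Grace = Tue.
Among the 5 still-open variables, Sat fits only Mona (and all 5 values in {Fri, Mon, Sat, Thu, Wed} must be used), so Mona = Sat.

Sat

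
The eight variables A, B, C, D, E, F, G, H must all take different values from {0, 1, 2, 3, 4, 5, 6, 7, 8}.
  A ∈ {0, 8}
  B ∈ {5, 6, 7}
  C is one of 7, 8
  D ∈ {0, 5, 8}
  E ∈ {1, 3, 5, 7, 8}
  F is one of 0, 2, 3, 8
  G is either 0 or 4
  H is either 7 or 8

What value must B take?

6

C and H between them cover only {7, 8} — a naked pair. Remove those values from A, B, D, E, F.
A must be 0 (only option left). Eliminate 0 elsewhere: D, F, G.
That leaves D = 5. So B, E can't be 5.
So B = 6.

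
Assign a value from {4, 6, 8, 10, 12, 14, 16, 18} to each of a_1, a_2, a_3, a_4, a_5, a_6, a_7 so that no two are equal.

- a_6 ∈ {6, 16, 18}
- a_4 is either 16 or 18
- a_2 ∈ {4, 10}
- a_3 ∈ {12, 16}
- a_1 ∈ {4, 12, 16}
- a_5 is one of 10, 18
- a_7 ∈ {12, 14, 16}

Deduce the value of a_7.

14

The 7 variables together cover exactly {4, 6, 10, 12, 14, 16, 18} — 7 values for 7 variables — and 6 appears only in a_6's list, so a_6 = 6.
The 6 still-open variables together cover exactly {4, 10, 12, 14, 16, 18} — 6 values for 6 variables — and 14 appears only in a_7's list, so a_7 = 14.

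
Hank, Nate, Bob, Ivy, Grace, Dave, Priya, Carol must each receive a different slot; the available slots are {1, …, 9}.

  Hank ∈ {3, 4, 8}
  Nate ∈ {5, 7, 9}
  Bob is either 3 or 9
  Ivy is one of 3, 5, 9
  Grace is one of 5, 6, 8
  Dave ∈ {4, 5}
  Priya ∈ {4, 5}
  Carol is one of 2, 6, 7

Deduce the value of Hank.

Among the 8 variables, 2 fits only Carol (and all 8 values in {2, 3, 4, 5, 6, 7, 8, 9} must be used), so Carol = 2.
The 7 still-open variables draw from only 7 values {3, 4, 5, 6, 7, 8, 9}, so each is used; only Grace can be 6, hence Grace = 6.
The 6 still-open variables together cover exactly {3, 4, 5, 7, 8, 9} — 6 values for 6 variables — and 7 appears only in Nate's list, so Nate = 7.
The 5 still-open variables draw from only 5 values {3, 4, 5, 8, 9}, so each is used; only Hank can be 8, hence Hank = 8.

8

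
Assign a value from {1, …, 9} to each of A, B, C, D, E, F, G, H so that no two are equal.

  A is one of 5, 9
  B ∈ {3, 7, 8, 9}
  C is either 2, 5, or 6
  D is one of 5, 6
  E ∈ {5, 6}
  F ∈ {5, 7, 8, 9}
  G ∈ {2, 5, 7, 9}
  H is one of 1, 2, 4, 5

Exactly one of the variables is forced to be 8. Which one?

D and E between them cover only {5, 6} — a naked pair. Remove those values from A, C, F, G, H.
A has just one choice, so A = 9. Strike 9 from B, F, G.
C has just one choice, so C = 2. Eliminate 2 elsewhere: G, H.
That leaves G = 7. Remove 7 from B, F.
So 8 goes to F.

F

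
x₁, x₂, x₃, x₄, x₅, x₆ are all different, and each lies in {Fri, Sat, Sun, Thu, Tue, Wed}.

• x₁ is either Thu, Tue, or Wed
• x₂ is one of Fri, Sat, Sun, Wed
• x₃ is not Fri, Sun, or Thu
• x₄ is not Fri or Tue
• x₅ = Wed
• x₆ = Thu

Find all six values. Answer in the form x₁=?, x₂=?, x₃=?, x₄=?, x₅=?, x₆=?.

x₅ has just one choice, so x₅ = Wed. Eliminate Wed elsewhere: x₁, x₂, x₃, x₄.
x₆ has just one choice, so x₆ = Thu. Eliminate Thu elsewhere: x₁, x₄.
x₁ must be Tue (only option left). Eliminate Tue elsewhere: x₃.
That leaves x₃ = Sat. Remove Sat from x₂, x₄.
x₄'s domain is down to {Sun}, so x₄ = Sun. So x₂ can't be Sun.
x₂'s domain is down to {Fri}, so x₂ = Fri.

x₁=Tue, x₂=Fri, x₃=Sat, x₄=Sun, x₅=Wed, x₆=Thu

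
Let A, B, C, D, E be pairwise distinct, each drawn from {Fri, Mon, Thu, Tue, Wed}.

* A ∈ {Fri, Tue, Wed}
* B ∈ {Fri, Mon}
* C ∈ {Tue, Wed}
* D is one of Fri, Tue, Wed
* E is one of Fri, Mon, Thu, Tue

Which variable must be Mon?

B

The 5 variables draw from only 5 values {Fri, Mon, Thu, Tue, Wed}, so each is used; only E can be Thu, hence E = Thu.
Among the 4 still-open variables, Mon fits only B (and all 4 values in {Fri, Mon, Tue, Wed} must be used), so B = Mon.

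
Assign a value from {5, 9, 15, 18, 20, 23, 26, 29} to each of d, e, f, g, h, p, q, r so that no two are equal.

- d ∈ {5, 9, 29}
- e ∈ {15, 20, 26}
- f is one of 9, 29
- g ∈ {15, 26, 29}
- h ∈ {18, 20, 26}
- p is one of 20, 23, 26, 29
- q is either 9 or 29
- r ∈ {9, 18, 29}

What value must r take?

18

Among the 8 variables, 5 fits only d (and all 8 values in {5, 9, 15, 18, 20, 23, 26, 29} must be used), so d = 5.
Among the 7 still-open variables, 23 fits only p (and all 7 values in {9, 15, 18, 20, 23, 26, 29} must be used), so p = 23.
f and q share exactly the 2 values {9, 29}; by pigeonhole those values go to them, so strike 9, 29 from g, r.
So r = 18.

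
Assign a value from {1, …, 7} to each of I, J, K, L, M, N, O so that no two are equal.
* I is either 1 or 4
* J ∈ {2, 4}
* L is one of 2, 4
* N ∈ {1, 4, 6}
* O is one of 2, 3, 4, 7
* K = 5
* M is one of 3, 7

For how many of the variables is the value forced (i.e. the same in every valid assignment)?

K has just one choice, so K = 5.
Among the 6 still-open variables, 6 fits only N (and all 6 values in {1, 2, 3, 4, 6, 7} must be used), so N = 6.
The 5 still-open variables together cover exactly {1, 2, 3, 4, 7} — 5 values for 5 variables — and 1 appears only in I's list, so I = 1.
J and L between them cover only {2, 4} — a naked pair. Remove those values from O.
Determined: I=1, K=5, N=6. The other variables each still have more than one consistent value. That makes 3.

3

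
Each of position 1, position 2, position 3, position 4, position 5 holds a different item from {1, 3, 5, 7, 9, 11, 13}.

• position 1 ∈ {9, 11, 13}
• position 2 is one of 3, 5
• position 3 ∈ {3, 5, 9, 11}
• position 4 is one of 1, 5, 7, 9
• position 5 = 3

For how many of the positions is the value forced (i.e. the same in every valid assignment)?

2

position 5 must be 3 (only option left). So position 2, position 3 can't be 3.
position 2 has just one choice, so position 2 = 5. Strike 5 from position 3, position 4.
Determined: position 2=5, position 5=3. The other positions each still have more than one consistent value. That makes 2.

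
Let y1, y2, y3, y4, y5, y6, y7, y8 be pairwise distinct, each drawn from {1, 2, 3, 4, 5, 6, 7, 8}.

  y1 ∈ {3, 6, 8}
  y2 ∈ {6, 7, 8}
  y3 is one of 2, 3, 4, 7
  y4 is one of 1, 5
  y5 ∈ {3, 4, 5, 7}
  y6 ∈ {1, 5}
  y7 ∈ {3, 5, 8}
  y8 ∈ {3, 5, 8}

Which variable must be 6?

y1

The 8 variables together cover exactly {1, 2, 3, 4, 5, 6, 7, 8} — 8 values for 8 variables — and 2 appears only in y3's list, so y3 = 2.
The 7 still-open variables draw from only 7 values {1, 3, 4, 5, 6, 7, 8}, so each is used; only y5 can be 4, hence y5 = 4.
The 6 still-open variables draw from only 6 values {1, 3, 5, 6, 7, 8}, so each is used; only y2 can be 7, hence y2 = 7.
Among the 5 still-open variables, 6 fits only y1 (and all 5 values in {1, 3, 5, 6, 8} must be used), so y1 = 6.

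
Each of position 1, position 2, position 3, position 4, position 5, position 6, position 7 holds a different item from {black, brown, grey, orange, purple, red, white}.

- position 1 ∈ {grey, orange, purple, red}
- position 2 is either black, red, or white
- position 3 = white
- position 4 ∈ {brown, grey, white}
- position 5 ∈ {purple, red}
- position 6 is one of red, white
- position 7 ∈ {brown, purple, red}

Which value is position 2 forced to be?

black

position 3's domain is down to {white}, so position 3 = white. So position 2, position 4, position 6 can't be white.
That leaves position 6 = red. Strike red from position 1, position 2, position 5, position 7.
So position 2 = black.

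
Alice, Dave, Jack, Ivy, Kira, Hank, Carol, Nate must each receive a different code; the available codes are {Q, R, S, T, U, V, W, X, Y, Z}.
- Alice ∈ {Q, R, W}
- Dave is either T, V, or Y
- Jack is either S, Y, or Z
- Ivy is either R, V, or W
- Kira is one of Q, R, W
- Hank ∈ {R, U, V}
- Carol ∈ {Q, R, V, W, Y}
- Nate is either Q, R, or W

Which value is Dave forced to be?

T

Alice, Kira, Nate share exactly the 3 values {Q, R, W}; by pigeonhole those values go to them, so strike Q, R, W from Ivy, Hank, Carol.
That leaves Ivy = V. Eliminate V elsewhere: Dave, Hank, Carol.
Hank has just one choice, so Hank = U.
Carol must be Y (only option left). Strike Y from Dave, Jack.
So Dave = T.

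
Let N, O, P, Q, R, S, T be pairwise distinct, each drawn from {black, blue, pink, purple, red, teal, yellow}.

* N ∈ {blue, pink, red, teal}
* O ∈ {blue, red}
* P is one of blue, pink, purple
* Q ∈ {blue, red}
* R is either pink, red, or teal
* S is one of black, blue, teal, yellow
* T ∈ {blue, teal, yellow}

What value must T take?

yellow

The 7 variables draw from only 7 values {black, blue, pink, purple, red, teal, yellow}, so each is used; only S can be black, hence S = black.
The 6 still-open variables together cover exactly {blue, pink, purple, red, teal, yellow} — 6 values for 6 variables — and purple appears only in P's list, so P = purple.
Among the 5 still-open variables, yellow fits only T (and all 5 values in {blue, pink, red, teal, yellow} must be used), so T = yellow.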